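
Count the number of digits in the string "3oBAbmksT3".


Input string: '3oBAbmksT3'
Operation: count digit characters (0-9)
Scan: '3'(digit), 'o', 'B', 'A', 'b', 'm', 'k', 's', 'T', '3'(digit)
Digits found: 2
Result: 2


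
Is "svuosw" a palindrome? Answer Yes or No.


Input string: 'svuosw'
Reversed: 'wsouvs'
Compare pairs: s[0]='s' vs s[5]='w' (mismatch), s[1]='v' vs s[4]='s' (mismatch), s[2]='u' vs s[3]='o' (mismatch)
Palindrome: No


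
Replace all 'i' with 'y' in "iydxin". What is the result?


Input string: 'iydxin'
Operation: replace 'i' with 'y'
Positions of 'i': 0, 4
After replacement: yydxyn


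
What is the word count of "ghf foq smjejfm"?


Input string: 'ghf foq smjejfm'
Operation: split by spaces
Words found: 'ghf', 'foq', 'smjejfm'
Word count: 3


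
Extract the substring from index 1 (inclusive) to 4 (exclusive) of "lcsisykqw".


Input string: 'lcsisykqw'
Operation: slice [1:4]
Extract characters: s[1]='c', s[2]='s', s[3]='i'
Result: csi


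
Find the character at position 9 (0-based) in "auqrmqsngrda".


Input string: 'auqrmqsngrda'
Operation: get character at index 9
Index mapping: s[0]='a', s[1]='u', s[2]='q', s[3]='r', s[4]='m', s[5]='q', s[6]='s', s[7]='n', s[8]='g', s[9]='r'
Result: 'r'


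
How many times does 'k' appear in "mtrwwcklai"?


Input string: 'mtrwwcklai'
Target character: 'k'
Scan each position: s[6]='k'
Matches found at indices: 6
Total: 1


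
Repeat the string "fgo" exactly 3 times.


Input string: 'fgo'
Operation: repeat 3 times
Concatenation: 'fgo' + 'fgo' + 'fgo'
Result: fgofgofgo


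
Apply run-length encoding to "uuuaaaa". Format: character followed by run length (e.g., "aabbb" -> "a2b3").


Input: 'uuuaaaa'
Operation: identify consecutive runs
Runs: 'uuu' -> u3, 'aaaa' -> a4
Encoded: u3a4


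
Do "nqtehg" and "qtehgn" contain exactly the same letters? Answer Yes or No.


String 1: 'nqtehg' -> sorted: 'eghnqt'
String 2: 'qtehgn' -> sorted: 'eghnqt'
Compare sorted forms: 'eghnqt' == 'eghnqt'
Anagram: Yes


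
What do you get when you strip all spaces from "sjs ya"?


Input string: 'sjs ya'
Operation: remove all spaces
Words: 'sjs', 'ya'
Join without spaces: sjsya


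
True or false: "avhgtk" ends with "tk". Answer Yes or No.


Input string: 'avhgtk'
Suffix to check: 'tk'
Last 2 characters of input: 'tk'
Match: True
Result: Yes


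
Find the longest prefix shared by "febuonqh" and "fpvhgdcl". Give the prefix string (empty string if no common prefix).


String 1: 'febuonqh'
String 2: 'fpvhgdcl'
Compare position by position:
pos 0: 'f' vs 'f' match
pos 1: 'e' vs 'p' differ -> stop
Longest common prefix: "f" (length 1)


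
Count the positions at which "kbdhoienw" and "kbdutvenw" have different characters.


String 1: 'kbdhoienw'
String 2: 'kbdutvenw'
Compare each position: pos 0: 'k'=='k', pos 1: 'b'=='b', pos 2: 'd'=='d', pos 3: 'h'!='u', pos 4: 'o'!='t', pos 5: 'i'!='v', pos 6: 'e'=='e', pos 7: 'n'=='n', pos 8: 'w'=='w'
Differing positions: 3
Hamming distance: 3


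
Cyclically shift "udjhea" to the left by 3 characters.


Input: 'udjhea', shift = 3
Operation: split at index 3 and swap parts
Front part s[0:3] = 'udj'
Back part s[3:] = 'hea'
Rotated = back + front = 'hea' + 'udj'
Result: heaudj


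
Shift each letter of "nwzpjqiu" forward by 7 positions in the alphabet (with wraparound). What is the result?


Input: 'nwzpjqiu', shift = 7
Operation: for each letter, (position + 7) mod 26
Mapping: 'n'(13+7=20)->'u', 'w'(22+7=29, 29 mod 26=3)->'d', 'z'(25+7=32, 32 mod 26=6)->'g', 'p'(15+7=22)->'w', 'j'(9+7=16)->'q', 'q'(16+7=23)->'x', 'i'(8+7=15)->'p', 'u'(20+7=27, 27 mod 26=1)->'b'
Result: udgwqxpb


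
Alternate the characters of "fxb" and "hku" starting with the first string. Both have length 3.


String 1: 'fxb'
String 2: 'hku'
Operation: alternate characters
Pairs: 'f'+'h', 'x'+'k', 'b'+'u'
Result: fhxkbu


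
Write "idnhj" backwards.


Input string: 'idnhj'
Operation: reverse character order
Original order: 'i' -> 'd' -> 'n' -> 'h' -> 'j'
Reversed order: 'j' -> 'h' -> 'n' -> 'd' -> 'i'
Result: jhndi


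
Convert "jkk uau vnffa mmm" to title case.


Input string: 'jkk uau vnffa mmm'
Operation: capitalize first letter of each word
Word transformations: 'jkk'->'Jkk', 'uau'->'Uau', 'vnffa'->'Vnffa', 'mmm'->'Mmm'
Result: Jkk Uau Vnffa Mmm


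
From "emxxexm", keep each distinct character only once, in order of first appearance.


Input: 'emxxexm'
Operation: keep first occurrence of each character
Scan: s[0]='e' new -> keep; s[1]='m' new -> keep; s[2]='x' new -> keep; s[3]='x' seen -> skip; s[4]='e' seen -> skip; s[5]='x' seen -> skip; s[6]='m' seen -> skip
Result: emx


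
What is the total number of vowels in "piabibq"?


Input string: 'piabibq'
Operation: count vowels (a, e, i, o, u)
Scan: s[0]='p', s[1]='i' (vowel), s[2]='a' (vowel), s[3]='b', s[4]='i' (vowel), s[5]='b', s[6]='q'
Vowels found: 3
Result: 3


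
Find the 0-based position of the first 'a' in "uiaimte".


Input string: 'uiaimte'
Target: 'a'
Scanning left to right: s[0]='u', s[1]='i', s[2]='a'
First match at index: 2


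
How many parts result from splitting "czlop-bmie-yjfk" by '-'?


Input string: 'czlop-bmie-yjfk'
Delimiter: '-'
Split result: 'czlop', 'bmie', 'yjfk'
Number of parts: 3


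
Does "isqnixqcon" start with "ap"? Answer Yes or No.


Input string: 'isqnixqcon'
Prefix to check: 'ap'
First 2 characters of input: 'is'
Match: False
Result: No


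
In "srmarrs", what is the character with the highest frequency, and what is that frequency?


Input: 'srmarrs'
Operation: tally each character
Counts: 'a':1, 'm':1, 'r':3, 's':2
Maximum: 'r' appears 3 times


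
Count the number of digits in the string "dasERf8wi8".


Input string: 'dasERf8wi8'
Operation: count digit characters (0-9)
Scan: 'd', 'a', 's', 'E', 'R', 'f', '8'(digit), 'w', 'i', '8'(digit)
Digits found: 2
Result: 2


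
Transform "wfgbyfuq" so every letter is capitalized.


Input string: 'wfgbyfuq'
Operation: convert each letter to uppercase
Mapping: 'w'->'W', 'f'->'F', 'g'->'G', 'b'->'B', 'y'->'Y', 'f'->'F', 'u'->'U', 'q'->'Q'
Result: WFGBYFUQ


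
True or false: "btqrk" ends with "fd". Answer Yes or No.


Input string: 'btqrk'
Suffix to check: 'fd'
Last 2 characters of input: 'rk'
Match: False
Result: No


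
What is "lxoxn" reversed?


Input string: 'lxoxn'
Operation: reverse character order
Original order: 'l' -> 'x' -> 'o' -> 'x' -> 'n'
Reversed order: 'n' -> 'x' -> 'o' -> 'x' -> 'l'
Result: nxoxl


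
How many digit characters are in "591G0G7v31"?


Input string: '591G0G7v31'
Operation: count digit characters (0-9)
Scan: '5'(digit), '9'(digit), '1'(digit), 'G', '0'(digit), 'G', '7'(digit), 'v', '3'(digit), '1'(digit)
Digits found: 7
Result: 7


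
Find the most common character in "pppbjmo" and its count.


Input: 'pppbjmo'
Operation: tally each character
Counts: 'b':1, 'j':1, 'm':1, 'o':1, 'p':3
Maximum: 'p' appears 3 times


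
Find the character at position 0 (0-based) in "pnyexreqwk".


Input string: 'pnyexreqwk'
Operation: get character at index 0
Index mapping: s[0]='p'
Result: 'p'


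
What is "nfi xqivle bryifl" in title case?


Input string: 'nfi xqivle bryifl'
Operation: capitalize first letter of each word
Word transformations: 'nfi'->'Nfi', 'xqivle'->'Xqivle', 'bryifl'->'Bryifl'
Result: Nfi Xqivle Bryifl


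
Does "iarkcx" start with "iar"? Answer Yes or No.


Input string: 'iarkcx'
Prefix to check: 'iar'
First 3 characters of input: 'iar'
Match: True
Result: Yes


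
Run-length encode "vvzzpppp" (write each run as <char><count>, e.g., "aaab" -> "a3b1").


Input: 'vvzzpppp'
Operation: identify consecutive runs
Runs: 'vv' -> v2, 'zz' -> z2, 'pppp' -> p4
Encoded: v2z2p4


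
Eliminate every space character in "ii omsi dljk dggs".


Input string: 'ii omsi dljk dggs'
Operation: remove all spaces
Words: 'ii', 'omsi', 'dljk', 'dggs'
Join without spaces: iiomsidljkdggs


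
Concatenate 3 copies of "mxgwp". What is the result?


Input string: 'mxgwp'
Operation: repeat 3 times
Concatenation: 'mxgwp' + 'mxgwp' + 'mxgwp'
Result: mxgwpmxgwpmxgwp


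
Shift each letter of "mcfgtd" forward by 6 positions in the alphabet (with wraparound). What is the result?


Input: 'mcfgtd', shift = 6
Operation: for each letter, (position + 6) mod 26
Mapping: 'm'(12+6=18)->'s', 'c'(2+6=8)->'i', 'f'(5+6=11)->'l', 'g'(6+6=12)->'m', 't'(19+6=25)->'z', 'd'(3+6=9)->'j'
Result: silmzj


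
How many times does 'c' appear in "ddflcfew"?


Input string: 'ddflcfew'
Target character: 'c'
Scan each position: s[4]='c'
Matches found at indices: 4
Total: 1


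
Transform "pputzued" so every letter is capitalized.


Input string: 'pputzued'
Operation: convert each letter to uppercase
Mapping: 'p'->'P', 'p'->'P', 'u'->'U', 't'->'T', 'z'->'Z', 'u'->'U', 'e'->'E', 'd'->'D'
Result: PPUTZUED


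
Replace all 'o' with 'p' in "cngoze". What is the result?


Input string: 'cngoze'
Operation: replace 'o' with 'p'
Positions of 'o': 3
After replacement: cngpze


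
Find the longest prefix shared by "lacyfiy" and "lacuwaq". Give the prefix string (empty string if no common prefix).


String 1: 'lacyfiy'
String 2: 'lacuwaq'
Compare position by position:
pos 0: 'l' vs 'l' match
pos 1: 'a' vs 'a' match
pos 2: 'c' vs 'c' match
pos 3: 'y' vs 'u' differ -> stop
Longest common prefix: "lac" (length 3)


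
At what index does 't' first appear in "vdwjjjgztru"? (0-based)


Input string: 'vdwjjjgztru'
Target: 't'
Scanning left to right: s[0]='v', s[1]='d', s[2]='w', s[3]='j', s[4]='j', s[5]='j', s[6]='g', s[7]='z', s[8]='t'
First match at index: 8


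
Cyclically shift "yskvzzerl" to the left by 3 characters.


Input: 'yskvzzerl', shift = 3
Operation: split at index 3 and swap parts
Front part s[0:3] = 'ysk'
Back part s[3:] = 'vzzerl'
Rotated = back + front = 'vzzerl' + 'ysk'
Result: vzzerlysk


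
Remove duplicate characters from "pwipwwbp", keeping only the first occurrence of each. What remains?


Input: 'pwipwwbp'
Operation: keep first occurrence of each character
Scan: s[0]='p' new -> keep; s[1]='w' new -> keep; s[2]='i' new -> keep; s[3]='p' seen -> skip; s[4]='w' seen -> skip; s[5]='w' seen -> skip; s[6]='b' new -> keep; s[7]='p' seen -> skip
Result: pwib


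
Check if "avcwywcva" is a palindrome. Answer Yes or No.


Input string: 'avcwywcva'
Reversed: 'avcwywcva'
Compare pairs: s[0]='a' vs s[8]='a' (match), s[1]='v' vs s[7]='v' (match), s[2]='c' vs s[6]='c' (match), s[3]='w' vs s[5]='w' (match)
Palindrome: Yes


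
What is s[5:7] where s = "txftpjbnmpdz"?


Input string: 'txftpjbnmpdz'
Operation: slice [5:7]
Extract characters: s[5]='j', s[6]='b'
Result: jb


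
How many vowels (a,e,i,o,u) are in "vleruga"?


Input string: 'vleruga'
Operation: count vowels (a, e, i, o, u)
Scan: s[0]='v', s[1]='l', s[2]='e' (vowel), s[3]='r', s[4]='u' (vowel), s[5]='g', s[6]='a' (vowel)
Vowels found: 3
Result: 3


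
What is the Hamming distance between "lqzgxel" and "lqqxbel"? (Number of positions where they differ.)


String 1: 'lqzgxel'
String 2: 'lqqxbel'
Compare each position: pos 0: 'l'=='l', pos 1: 'q'=='q', pos 2: 'z'!='q', pos 3: 'g'!='x', pos 4: 'x'!='b', pos 5: 'e'=='e', pos 6: 'l'=='l'
Differing positions: 3
Hamming distance: 3


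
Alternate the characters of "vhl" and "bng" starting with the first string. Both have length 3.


String 1: 'vhl'
String 2: 'bng'
Operation: alternate characters
Pairs: 'v'+'b', 'h'+'n', 'l'+'g'
Result: vbhnlg


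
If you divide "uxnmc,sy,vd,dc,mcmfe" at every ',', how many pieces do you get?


Input string: 'uxnmc,sy,vd,dc,mcmfe'
Delimiter: ','
Split result: 'uxnmc', 'sy', 'vd', 'dc', 'mcmfe'
Number of parts: 5


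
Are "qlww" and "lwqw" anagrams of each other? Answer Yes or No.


String 1: 'qlww' -> sorted: 'lqww'
String 2: 'lwqw' -> sorted: 'lqww'
Compare sorted forms: 'lqww' == 'lqww'
Anagram: Yes


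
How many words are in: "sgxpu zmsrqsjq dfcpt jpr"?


Input string: 'sgxpu zmsrqsjq dfcpt jpr'
Operation: split by spaces
Words found: 'sgxpu', 'zmsrqsjq', 'dfcpt', 'jpr'
Word count: 4


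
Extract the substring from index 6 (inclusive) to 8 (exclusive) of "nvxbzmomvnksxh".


Input string: 'nvxbzmomvnksxh'
Operation: slice [6:8]
Extract characters: s[6]='o', s[7]='m'
Result: om


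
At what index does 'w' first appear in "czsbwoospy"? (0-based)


Input string: 'czsbwoospy'
Target: 'w'
Scanning left to right: s[0]='c', s[1]='z', s[2]='s', s[3]='b', s[4]='w'
First match at index: 4


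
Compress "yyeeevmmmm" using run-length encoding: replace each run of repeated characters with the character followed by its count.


Input: 'yyeeevmmmm'
Operation: identify consecutive runs
Runs: 'yy' -> y2, 'eee' -> e3, 'v' -> v1, 'mmmm' -> m4
Encoded: y2e3v1m4


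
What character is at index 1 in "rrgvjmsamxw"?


Input string: 'rrgvjmsamxw'
Operation: get character at index 1
Index mapping: s[0]='r', s[1]='r'
Result: 'r'


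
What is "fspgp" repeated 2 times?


Input string: 'fspgp'
Operation: repeat 2 times
Concatenation: 'fspgp' + 'fspgp'
Result: fspgpfspgp


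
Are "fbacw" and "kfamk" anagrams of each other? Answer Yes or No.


String 1: 'fbacw' -> sorted: 'abcfw'
String 2: 'kfamk' -> sorted: 'afkkm'
Compare sorted forms: 'abcfw' != 'afkkm'
Anagram: No


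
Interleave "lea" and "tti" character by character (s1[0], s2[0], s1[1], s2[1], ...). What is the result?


String 1: 'lea'
String 2: 'tti'
Operation: alternate characters
Pairs: 'l'+'t', 'e'+'t', 'a'+'i'
Result: ltetai


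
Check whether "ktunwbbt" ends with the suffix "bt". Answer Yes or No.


Input string: 'ktunwbbt'
Suffix to check: 'bt'
Last 2 characters of input: 'bt'
Match: True
Result: Yes


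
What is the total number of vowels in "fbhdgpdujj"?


Input string: 'fbhdgpdujj'
Operation: count vowels (a, e, i, o, u)
Scan: s[0]='f', s[1]='b', s[2]='h', s[3]='d', s[4]='g', s[5]='p', s[6]='d', s[7]='u' (vowel), s[8]='j', s[9]='j'
Vowels found: 1
Result: 1


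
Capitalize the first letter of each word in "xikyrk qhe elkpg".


Input string: 'xikyrk qhe elkpg'
Operation: capitalize first letter of each word
Word transformations: 'xikyrk'->'Xikyrk', 'qhe'->'Qhe', 'elkpg'->'Elkpg'
Result: Xikyrk Qhe Elkpg


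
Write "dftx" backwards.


Input string: 'dftx'
Operation: reverse character order
Original order: 'd' -> 'f' -> 't' -> 'x'
Reversed order: 'x' -> 't' -> 'f' -> 'd'
Result: xtfd


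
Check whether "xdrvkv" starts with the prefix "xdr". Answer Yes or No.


Input string: 'xdrvkv'
Prefix to check: 'xdr'
First 3 characters of input: 'xdr'
Match: True
Result: Yes


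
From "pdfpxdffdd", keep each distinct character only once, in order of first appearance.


Input: 'pdfpxdffdd'
Operation: keep first occurrence of each character
Scan: s[0]='p' new -> keep; s[1]='d' new -> keep; s[2]='f' new -> keep; s[3]='p' seen -> skip; s[4]='x' new -> keep; s[5]='d' seen -> skip; s[6]='f' seen -> skip; s[7]='f' seen -> skip; s[8]='d' seen -> skip; s[9]='d' seen -> skip
Result: pdfx


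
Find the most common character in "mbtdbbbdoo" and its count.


Input: 'mbtdbbbdoo'
Operation: tally each character
Counts: 'b':4, 'd':2, 'm':1, 'o':2, 't':1
Maximum: 'b' appears 4 times


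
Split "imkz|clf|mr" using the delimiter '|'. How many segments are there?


Input string: 'imkz|clf|mr'
Delimiter: '|'
Split result: 'imkz', 'clf', 'mr'
Number of parts: 3


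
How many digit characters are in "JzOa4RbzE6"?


Input string: 'JzOa4RbzE6'
Operation: count digit characters (0-9)
Scan: 'J', 'z', 'O', 'a', '4'(digit), 'R', 'b', 'z', 'E', '6'(digit)
Digits found: 2
Result: 2


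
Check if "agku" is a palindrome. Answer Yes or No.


Input string: 'agku'
Reversed: 'ukga'
Compare pairs: s[0]='a' vs s[3]='u' (mismatch), s[1]='g' vs s[2]='k' (mismatch)
Palindrome: No


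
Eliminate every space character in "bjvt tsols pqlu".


Input string: 'bjvt tsols pqlu'
Operation: remove all spaces
Words: 'bjvt', 'tsols', 'pqlu'
Join without spaces: bjvttsolspqlu


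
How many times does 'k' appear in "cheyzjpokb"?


Input string: 'cheyzjpokb'
Target character: 'k'
Scan each position: s[8]='k'
Matches found at indices: 8
Total: 1


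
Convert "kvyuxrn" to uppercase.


Input string: 'kvyuxrn'
Operation: convert each letter to uppercase
Mapping: 'k'->'K', 'v'->'V', 'y'->'Y', 'u'->'U', 'x'->'X', 'r'->'R', 'n'->'N'
Result: KVYUXRN


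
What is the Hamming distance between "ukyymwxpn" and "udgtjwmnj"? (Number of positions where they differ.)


String 1: 'ukyymwxpn'
String 2: 'udgtjwmnj'
Compare each position: pos 0: 'u'=='u', pos 1: 'k'!='d', pos 2: 'y'!='g', pos 3: 'y'!='t', pos 4: 'm'!='j', pos 5: 'w'=='w', pos 6: 'x'!='m', pos 7: 'p'!='n', pos 8: 'n'!='j'
Differing positions: 7
Hamming distance: 7


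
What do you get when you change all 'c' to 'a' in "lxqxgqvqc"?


Input string: 'lxqxgqvqc'
Operation: replace 'c' with 'a'
Positions of 'c': 8
After replacement: lxqxgqvqa


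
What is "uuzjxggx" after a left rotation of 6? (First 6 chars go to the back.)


Input: 'uuzjxggx', shift = 6
Operation: split at index 6 and swap parts
Front part s[0:6] = 'uuzjxg'
Back part s[6:] = 'gx'
Rotated = back + front = 'gx' + 'uuzjxg'
Result: gxuuzjxg


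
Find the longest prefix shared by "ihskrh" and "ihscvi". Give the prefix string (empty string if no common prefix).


String 1: 'ihskrh'
String 2: 'ihscvi'
Compare position by position:
pos 0: 'i' vs 'i' match
pos 1: 'h' vs 'h' match
pos 2: 's' vs 's' match
pos 3: 'k' vs 'c' differ -> stop
Longest common prefix: "ihs" (length 3)


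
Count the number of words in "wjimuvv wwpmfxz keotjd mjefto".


Input string: 'wjimuvv wwpmfxz keotjd mjefto'
Operation: split by spaces
Words found: 'wjimuvv', 'wwpmfxz', 'keotjd', 'mjefto'
Word count: 4


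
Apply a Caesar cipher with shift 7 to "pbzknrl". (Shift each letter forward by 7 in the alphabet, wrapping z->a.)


Input: 'pbzknrl', shift = 7
Operation: for each letter, (position + 7) mod 26
Mapping: 'p'(15+7=22)->'w', 'b'(1+7=8)->'i', 'z'(25+7=32, 32 mod 26=6)->'g', 'k'(10+7=17)->'r', 'n'(13+7=20)->'u', 'r'(17+7=24)->'y', 'l'(11+7=18)->'s'
Result: wigruys


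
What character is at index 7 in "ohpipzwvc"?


Input string: 'ohpipzwvc'
Operation: get character at index 7
Index mapping: s[0]='o', s[1]='h', s[2]='p', s[3]='i', s[4]='p', s[5]='z', s[6]='w', s[7]='v'
Result: 'v'


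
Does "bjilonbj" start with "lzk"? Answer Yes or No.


Input string: 'bjilonbj'
Prefix to check: 'lzk'
First 3 characters of input: 'bji'
Match: False
Result: No


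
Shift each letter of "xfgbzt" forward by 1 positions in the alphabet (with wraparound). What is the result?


Input: 'xfgbzt', shift = 1
Operation: for each letter, (position + 1) mod 26
Mapping: 'x'(23+1=24)->'y', 'f'(5+1=6)->'g', 'g'(6+1=7)->'h', 'b'(1+1=2)->'c', 'z'(25+1=26, 26 mod 26=0)->'a', 't'(19+1=20)->'u'
Result: yghcau


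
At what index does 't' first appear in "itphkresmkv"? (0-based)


Input string: 'itphkresmkv'
Target: 't'
Scanning left to right: s[0]='i', s[1]='t'
First match at index: 1


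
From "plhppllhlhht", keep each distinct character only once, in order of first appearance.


Input: 'plhppllhlhht'
Operation: keep first occurrence of each character
Scan: s[0]='p' new -> keep; s[1]='l' new -> keep; s[2]='h' new -> keep; s[3]='p' seen -> skip; s[4]='p' seen -> skip; s[5]='l' seen -> skip; s[6]='l' seen -> skip; s[7]='h' seen -> skip; s[8]='l' seen -> skip; s[9]='h' seen -> skip; s[10]='h' seen -> skip; s[11]='t' new -> keep
Result: plht


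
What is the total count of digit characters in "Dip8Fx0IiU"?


Input string: 'Dip8Fx0IiU'
Operation: count digit characters (0-9)
Scan: 'D', 'i', 'p', '8'(digit), 'F', 'x', '0'(digit), 'I', 'i', 'U'
Digits found: 2
Result: 2


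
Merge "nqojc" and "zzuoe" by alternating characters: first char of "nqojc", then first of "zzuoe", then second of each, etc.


String 1: 'nqojc'
String 2: 'zzuoe'
Operation: alternate characters
Pairs: 'n'+'z', 'q'+'z', 'o'+'u', 'j'+'o', 'c'+'e'
Result: nzqzoujoce


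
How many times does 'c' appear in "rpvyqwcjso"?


Input string: 'rpvyqwcjso'
Target character: 'c'
Scan each position: s[6]='c'
Matches found at indices: 6
Total: 1


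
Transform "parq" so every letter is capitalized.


Input string: 'parq'
Operation: convert each letter to uppercase
Mapping: 'p'->'P', 'a'->'A', 'r'->'R', 'q'->'Q'
Result: PARQ


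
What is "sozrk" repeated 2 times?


Input string: 'sozrk'
Operation: repeat 2 times
Concatenation: 'sozrk' + 'sozrk'
Result: sozrksozrk


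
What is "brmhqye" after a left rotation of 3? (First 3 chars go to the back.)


Input: 'brmhqye', shift = 3
Operation: split at index 3 and swap parts
Front part s[0:3] = 'brm'
Back part s[3:] = 'hqye'
Rotated = back + front = 'hqye' + 'brm'
Result: hqyebrm


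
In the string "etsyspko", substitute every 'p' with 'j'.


Input string: 'etsyspko'
Operation: replace 'p' with 'j'
Positions of 'p': 5
After replacement: etsysjko


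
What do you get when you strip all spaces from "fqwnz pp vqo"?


Input string: 'fqwnz pp vqo'
Operation: remove all spaces
Words: 'fqwnz', 'pp', 'vqo'
Join without spaces: fqwnzppvqo


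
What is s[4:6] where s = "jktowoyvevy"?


Input string: 'jktowoyvevy'
Operation: slice [4:6]
Extract characters: s[4]='w', s[5]='o'
Result: wo


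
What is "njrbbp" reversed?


Input string: 'njrbbp'
Operation: reverse character order
Original order: 'n' -> 'j' -> 'r' -> 'b' -> 'b' -> 'p'
Reversed order: 'p' -> 'b' -> 'b' -> 'r' -> 'j' -> 'n'
Result: pbbrjn


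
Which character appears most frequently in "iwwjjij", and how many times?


Input: 'iwwjjij'
Operation: tally each character
Counts: 'i':2, 'j':3, 'w':2
Maximum: 'j' appears 3 times


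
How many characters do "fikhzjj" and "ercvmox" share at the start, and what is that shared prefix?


String 1: 'fikhzjj'
String 2: 'ercvmox'
Compare position by position:
pos 0: 'f' vs 'e' differ -> stop
Longest common prefix: "" (length 0)


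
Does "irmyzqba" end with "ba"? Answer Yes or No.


Input string: 'irmyzqba'
Suffix to check: 'ba'
Last 2 characters of input: 'ba'
Match: True
Result: Yes


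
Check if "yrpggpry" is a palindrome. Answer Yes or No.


Input string: 'yrpggpry'
Reversed: 'yrpggpry'
Compare pairs: s[0]='y' vs s[7]='y' (match), s[1]='r' vs s[6]='r' (match), s[2]='p' vs s[5]='p' (match), s[3]='g' vs s[4]='g' (match)
Palindrome: Yes


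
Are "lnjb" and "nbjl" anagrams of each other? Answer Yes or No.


String 1: 'lnjb' -> sorted: 'bjln'
String 2: 'nbjl' -> sorted: 'bjln'
Compare sorted forms: 'bjln' == 'bjln'
Anagram: Yes


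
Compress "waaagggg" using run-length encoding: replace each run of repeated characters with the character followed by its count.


Input: 'waaagggg'
Operation: identify consecutive runs
Runs: 'w' -> w1, 'aaa' -> a3, 'gggg' -> g4
Encoded: w1a3g4


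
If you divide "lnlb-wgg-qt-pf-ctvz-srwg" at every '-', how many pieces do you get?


Input string: 'lnlb-wgg-qt-pf-ctvz-srwg'
Delimiter: '-'
Split result: 'lnlb', 'wgg', 'qt', 'pf', 'ctvz', 'srwg'
Number of parts: 6


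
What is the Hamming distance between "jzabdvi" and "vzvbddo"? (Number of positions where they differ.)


String 1: 'jzabdvi'
String 2: 'vzvbddo'
Compare each position: pos 0: 'j'!='v', pos 1: 'z'=='z', pos 2: 'a'!='v', pos 3: 'b'=='b', pos 4: 'd'=='d', pos 5: 'v'!='d', pos 6: 'i'!='o'
Differing positions: 4
Hamming distance: 4


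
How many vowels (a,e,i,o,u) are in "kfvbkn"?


Input string: 'kfvbkn'
Operation: count vowels (a, e, i, o, u)
Scan: s[0]='k', s[1]='f', s[2]='v', s[3]='b', s[4]='k', s[5]='n'
Vowels found: 0
Result: 0


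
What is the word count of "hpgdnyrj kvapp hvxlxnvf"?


Input string: 'hpgdnyrj kvapp hvxlxnvf'
Operation: split by spaces
Words found: 'hpgdnyrj', 'kvapp', 'hvxlxnvf'
Word count: 3


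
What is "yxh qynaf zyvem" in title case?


Input string: 'yxh qynaf zyvem'
Operation: capitalize first letter of each word
Word transformations: 'yxh'->'Yxh', 'qynaf'->'Qynaf', 'zyvem'->'Zyvem'
Result: Yxh Qynaf Zyvem


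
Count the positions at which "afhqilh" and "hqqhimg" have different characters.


String 1: 'afhqilh'
String 2: 'hqqhimg'
Compare each position: pos 0: 'a'!='h', pos 1: 'f'!='q', pos 2: 'h'!='q', pos 3: 'q'!='h', pos 4: 'i'=='i', pos 5: 'l'!='m', pos 6: 'h'!='g'
Differing positions: 6
Hamming distance: 6


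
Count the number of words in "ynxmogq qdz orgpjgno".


Input string: 'ynxmogq qdz orgpjgno'
Operation: split by spaces
Words found: 'ynxmogq', 'qdz', 'orgpjgno'
Word count: 3


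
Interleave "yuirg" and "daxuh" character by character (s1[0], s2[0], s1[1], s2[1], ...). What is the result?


String 1: 'yuirg'
String 2: 'daxuh'
Operation: alternate characters
Pairs: 'y'+'d', 'u'+'a', 'i'+'x', 'r'+'u', 'g'+'h'
Result: yduaixrugh


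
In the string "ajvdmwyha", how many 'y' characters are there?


Input string: 'ajvdmwyha'
Target character: 'y'
Scan each position: s[6]='y'
Matches found at indices: 6
Total: 1


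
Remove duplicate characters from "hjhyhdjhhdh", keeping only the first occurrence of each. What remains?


Input: 'hjhyhdjhhdh'
Operation: keep first occurrence of each character
Scan: s[0]='h' new -> keep; s[1]='j' new -> keep; s[2]='h' seen -> skip; s[3]='y' new -> keep; s[4]='h' seen -> skip; s[5]='d' new -> keep; s[6]='j' seen -> skip; s[7]='h' seen -> skip; s[8]='h' seen -> skip; s[9]='d' seen -> skip; s[10]='h' seen -> skip
Result: hjyd


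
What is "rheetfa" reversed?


Input string: 'rheetfa'
Operation: reverse character order
Original order: 'r' -> 'h' -> 'e' -> 'e' -> 't' -> 'f' -> 'a'
Reversed order: 'a' -> 'f' -> 't' -> 'e' -> 'e' -> 'h' -> 'r'
Result: afteehr


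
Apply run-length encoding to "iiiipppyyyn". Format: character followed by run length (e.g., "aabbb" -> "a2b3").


Input: 'iiiipppyyyn'
Operation: identify consecutive runs
Runs: 'iiii' -> i4, 'ppp' -> p3, 'yyy' -> y3, 'n' -> n1
Encoded: i4p3y3n1


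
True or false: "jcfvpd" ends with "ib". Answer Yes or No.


Input string: 'jcfvpd'
Suffix to check: 'ib'
Last 2 characters of input: 'pd'
Match: False
Result: No


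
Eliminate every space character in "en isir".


Input string: 'en isir'
Operation: remove all spaces
Words: 'en', 'isir'
Join without spaces: enisir


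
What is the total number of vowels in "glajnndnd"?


Input string: 'glajnndnd'
Operation: count vowels (a, e, i, o, u)
Scan: s[0]='g', s[1]='l', s[2]='a' (vowel), s[3]='j', s[4]='n', s[5]='n', s[6]='d', s[7]='n', s[8]='d'
Vowels found: 1
Result: 1


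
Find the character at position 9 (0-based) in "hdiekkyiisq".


Input string: 'hdiekkyiisq'
Operation: get character at index 9
Index mapping: s[0]='h', s[1]='d', s[2]='i', s[3]='e', s[4]='k', s[5]='k', s[6]='y', s[7]='i', s[8]='i', s[9]='s'
Result: 's'


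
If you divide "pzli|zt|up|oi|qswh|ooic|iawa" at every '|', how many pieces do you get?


Input string: 'pzli|zt|up|oi|qswh|ooic|iawa'
Delimiter: '|'
Split result: 'pzli', 'zt', 'up', 'oi', 'qswh', 'ooic', 'iawa'
Number of parts: 7


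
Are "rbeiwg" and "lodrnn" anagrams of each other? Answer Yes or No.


String 1: 'rbeiwg' -> sorted: 'begirw'
String 2: 'lodrnn' -> sorted: 'dlnnor'
Compare sorted forms: 'begirw' != 'dlnnor'
Anagram: No


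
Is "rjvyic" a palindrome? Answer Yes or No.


Input string: 'rjvyic'
Reversed: 'ciyvjr'
Compare pairs: s[0]='r' vs s[5]='c' (mismatch), s[1]='j' vs s[4]='i' (mismatch), s[2]='v' vs s[3]='y' (mismatch)
Palindrome: No


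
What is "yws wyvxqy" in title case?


Input string: 'yws wyvxqy'
Operation: capitalize first letter of each word
Word transformations: 'yws'->'Yws', 'wyvxqy'->'Wyvxqy'
Result: Yws Wyvxqy


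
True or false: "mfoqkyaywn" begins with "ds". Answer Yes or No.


Input string: 'mfoqkyaywn'
Prefix to check: 'ds'
First 2 characters of input: 'mf'
Match: False
Result: No


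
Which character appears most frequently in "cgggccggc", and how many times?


Input: 'cgggccggc'
Operation: tally each character
Counts: 'c':4, 'g':5
Maximum: 'g' appears 5 times


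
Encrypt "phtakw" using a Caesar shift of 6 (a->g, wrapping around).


Input: 'phtakw', shift = 6
Operation: for each letter, (position + 6) mod 26
Mapping: 'p'(15+6=21)->'v', 'h'(7+6=13)->'n', 't'(19+6=25)->'z', 'a'(0+6=6)->'g', 'k'(10+6=16)->'q', 'w'(22+6=28, 28 mod 26=2)->'c'
Result: vnzgqc


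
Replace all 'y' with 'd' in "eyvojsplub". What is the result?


Input string: 'eyvojsplub'
Operation: replace 'y' with 'd'
Positions of 'y': 1
After replacement: edvojsplub


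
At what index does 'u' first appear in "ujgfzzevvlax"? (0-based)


Input string: 'ujgfzzevvlax'
Target: 'u'
Scanning left to right: s[0]='u'
First match at index: 0


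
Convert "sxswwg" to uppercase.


Input string: 'sxswwg'
Operation: convert each letter to uppercase
Mapping: 's'->'S', 'x'->'X', 's'->'S', 'w'->'W', 'w'->'W', 'g'->'G'
Result: SXSWWG


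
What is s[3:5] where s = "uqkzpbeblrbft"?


Input string: 'uqkzpbeblrbft'
Operation: slice [3:5]
Extract characters: s[3]='z', s[4]='p'
Result: zp


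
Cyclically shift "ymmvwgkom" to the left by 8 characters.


Input: 'ymmvwgkom', shift = 8
Operation: split at index 8 and swap parts
Front part s[0:8] = 'ymmvwgko'
Back part s[8:] = 'm'
Rotated = back + front = 'm' + 'ymmvwgko'
Result: mymmvwgko


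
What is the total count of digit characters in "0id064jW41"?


Input string: '0id064jW41'
Operation: count digit characters (0-9)
Scan: '0'(digit), 'i', 'd', '0'(digit), '6'(digit), '4'(digit), 'j', 'W', '4'(digit), '1'(digit)
Digits found: 6
Result: 6


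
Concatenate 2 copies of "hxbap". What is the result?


Input string: 'hxbap'
Operation: repeat 2 times
Concatenation: 'hxbap' + 'hxbap'
Result: hxbaphxbap


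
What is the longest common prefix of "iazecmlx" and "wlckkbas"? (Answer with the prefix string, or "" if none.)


String 1: 'iazecmlx'
String 2: 'wlckkbas'
Compare position by position:
pos 0: 'i' vs 'w' differ -> stop
Longest common prefix: "" (length 0)


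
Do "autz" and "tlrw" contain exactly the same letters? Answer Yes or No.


String 1: 'autz' -> sorted: 'atuz'
String 2: 'tlrw' -> sorted: 'lrtw'
Compare sorted forms: 'atuz' != 'lrtw'
Anagram: No


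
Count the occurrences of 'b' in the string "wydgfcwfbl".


Input string: 'wydgfcwfbl'
Target character: 'b'
Scan each position: s[8]='b'
Matches found at indices: 8
Total: 1


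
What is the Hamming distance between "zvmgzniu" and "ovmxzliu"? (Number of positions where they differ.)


String 1: 'zvmgzniu'
String 2: 'ovmxzliu'
Compare each position: pos 0: 'z'!='o', pos 1: 'v'=='v', pos 2: 'm'=='m', pos 3: 'g'!='x', pos 4: 'z'=='z', pos 5: 'n'!='l', pos 6: 'i'=='i', pos 7: 'u'=='u'
Differing positions: 3
Hamming distance: 3


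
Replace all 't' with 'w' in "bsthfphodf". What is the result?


Input string: 'bsthfphodf'
Operation: replace 't' with 'w'
Positions of 't': 2
After replacement: bswhfphodf


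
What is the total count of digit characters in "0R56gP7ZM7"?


Input string: '0R56gP7ZM7'
Operation: count digit characters (0-9)
Scan: '0'(digit), 'R', '5'(digit), '6'(digit), 'g', 'P', '7'(digit), 'Z', 'M', '7'(digit)
Digits found: 5
Result: 5


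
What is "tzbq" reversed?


Input string: 'tzbq'
Operation: reverse character order
Original order: 't' -> 'z' -> 'b' -> 'q'
Reversed order: 'q' -> 'b' -> 'z' -> 't'
Result: qbzt


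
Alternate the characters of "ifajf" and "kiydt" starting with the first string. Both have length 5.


String 1: 'ifajf'
String 2: 'kiydt'
Operation: alternate characters
Pairs: 'i'+'k', 'f'+'i', 'a'+'y', 'j'+'d', 'f'+'t'
Result: ikfiayjdft


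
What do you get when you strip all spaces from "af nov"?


Input string: 'af nov'
Operation: remove all spaces
Words: 'af', 'nov'
Join without spaces: afnov


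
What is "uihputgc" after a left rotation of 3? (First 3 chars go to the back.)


Input: 'uihputgc', shift = 3
Operation: split at index 3 and swap parts
Front part s[0:3] = 'uih'
Back part s[3:] = 'putgc'
Rotated = back + front = 'putgc' + 'uih'
Result: putgcuih


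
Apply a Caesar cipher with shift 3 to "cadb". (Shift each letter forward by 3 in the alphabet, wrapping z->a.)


Input: 'cadb', shift = 3
Operation: for each letter, (position + 3) mod 26
Mapping: 'c'(2+3=5)->'f', 'a'(0+3=3)->'d', 'd'(3+3=6)->'g', 'b'(1+3=4)->'e'
Result: fdge


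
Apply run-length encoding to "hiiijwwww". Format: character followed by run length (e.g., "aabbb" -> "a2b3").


Input: 'hiiijwwww'
Operation: identify consecutive runs
Runs: 'h' -> h1, 'iii' -> i3, 'j' -> j1, 'wwww' -> w4
Encoded: h1i3j1w4


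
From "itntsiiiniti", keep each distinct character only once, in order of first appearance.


Input: 'itntsiiiniti'
Operation: keep first occurrence of each character
Scan: s[0]='i' new -> keep; s[1]='t' new -> keep; s[2]='n' new -> keep; s[3]='t' seen -> skip; s[4]='s' new -> keep; s[5]='i' seen -> skip; s[6]='i' seen -> skip; s[7]='i' seen -> skip; s[8]='n' seen -> skip; s[9]='i' seen -> skip; s[10]='t' seen -> skip; s[11]='i' seen -> skip
Result: itns


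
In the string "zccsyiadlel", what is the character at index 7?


Input string: 'zccsyiadlel'
Operation: get character at index 7
Index mapping: s[0]='z', s[1]='c', s[2]='c', s[3]='s', s[4]='y', s[5]='i', s[6]='a', s[7]='d'
Result: 'd'


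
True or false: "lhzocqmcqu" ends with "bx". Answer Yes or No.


Input string: 'lhzocqmcqu'
Suffix to check: 'bx'
Last 2 characters of input: 'qu'
Match: False
Result: No


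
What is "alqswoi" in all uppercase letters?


Input string: 'alqswoi'
Operation: convert each letter to uppercase
Mapping: 'a'->'A', 'l'->'L', 'q'->'Q', 's'->'S', 'w'->'W', 'o'->'O', 'i'->'I'
Result: ALQSWOI


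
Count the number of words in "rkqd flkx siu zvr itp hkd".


Input string: 'rkqd flkx siu zvr itp hkd'
Operation: split by spaces
Words found: 'rkqd', 'flkx', 'siu', 'zvr', 'itp', 'hkd'
Word count: 6


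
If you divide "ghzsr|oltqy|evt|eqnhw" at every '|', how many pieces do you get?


Input string: 'ghzsr|oltqy|evt|eqnhw'
Delimiter: '|'
Split result: 'ghzsr', 'oltqy', 'evt', 'eqnhw'
Number of parts: 4


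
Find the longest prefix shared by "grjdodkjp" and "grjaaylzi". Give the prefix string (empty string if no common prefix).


String 1: 'grjdodkjp'
String 2: 'grjaaylzi'
Compare position by position:
pos 0: 'g' vs 'g' match
pos 1: 'r' vs 'r' match
pos 2: 'j' vs 'j' match
pos 3: 'd' vs 'a' differ -> stop
Longest common prefix: "grj" (length 3)


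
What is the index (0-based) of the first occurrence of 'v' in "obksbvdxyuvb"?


Input string: 'obksbvdxyuvb'
Target: 'v'
Scanning left to right: s[0]='o', s[1]='b', s[2]='k', s[3]='s', s[4]='b', s[5]='v'
First match at index: 5


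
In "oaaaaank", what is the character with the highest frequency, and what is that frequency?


Input: 'oaaaaank'
Operation: tally each character
Counts: 'a':5, 'k':1, 'n':1, 'o':1
Maximum: 'a' appears 5 times


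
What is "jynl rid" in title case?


Input string: 'jynl rid'
Operation: capitalize first letter of each word
Word transformations: 'jynl'->'Jynl', 'rid'->'Rid'
Result: Jynl Rid


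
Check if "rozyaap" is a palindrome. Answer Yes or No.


Input string: 'rozyaap'
Reversed: 'paayzor'
Compare pairs: s[0]='r' vs s[6]='p' (mismatch), s[1]='o' vs s[5]='a' (mismatch), s[2]='z' vs s[4]='a' (mismatch)
Palindrome: No


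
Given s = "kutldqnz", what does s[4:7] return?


Input string: 'kutldqnz'
Operation: slice [4:7]
Extract characters: s[4]='d', s[5]='q', s[6]='n'
Result: dqn


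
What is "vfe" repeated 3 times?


Input string: 'vfe'
Operation: repeat 3 times
Concatenation: 'vfe' + 'vfe' + 'vfe'
Result: vfevfevfe


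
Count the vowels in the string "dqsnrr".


Input string: 'dqsnrr'
Operation: count vowels (a, e, i, o, u)
Scan: s[0]='d', s[1]='q', s[2]='s', s[3]='n', s[4]='r', s[5]='r'
Vowels found: 0
Result: 0


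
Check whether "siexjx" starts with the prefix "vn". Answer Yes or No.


Input string: 'siexjx'
Prefix to check: 'vn'
First 2 characters of input: 'si'
Match: False
Result: No


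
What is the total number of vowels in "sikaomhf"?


Input string: 'sikaomhf'
Operation: count vowels (a, e, i, o, u)
Scan: s[0]='s', s[1]='i' (vowel), s[2]='k', s[3]='a' (vowel), s[4]='o' (vowel), s[5]='m', s[6]='h', s[7]='f'
Vowels found: 3
Result: 3


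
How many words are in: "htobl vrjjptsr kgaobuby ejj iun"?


Input string: 'htobl vrjjptsr kgaobuby ejj iun'
Operation: split by spaces
Words found: 'htobl', 'vrjjptsr', 'kgaobuby', 'ejj', 'iun'
Word count: 5


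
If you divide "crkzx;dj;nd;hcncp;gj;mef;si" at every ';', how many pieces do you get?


Input string: 'crkzx;dj;nd;hcncp;gj;mef;si'
Delimiter: ';'
Split result: 'crkzx', 'dj', 'nd', 'hcncp', 'gj', 'mef', 'si'
Number of parts: 7


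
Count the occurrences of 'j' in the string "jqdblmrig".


Input string: 'jqdblmrig'
Target character: 'j'
Scan each position: s[0]='j'
Matches found at indices: 0
Total: 1


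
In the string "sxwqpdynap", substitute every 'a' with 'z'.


Input string: 'sxwqpdynap'
Operation: replace 'a' with 'z'
Positions of 'a': 8
After replacement: sxwqpdynzp


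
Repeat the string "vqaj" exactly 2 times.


Input string: 'vqaj'
Operation: repeat 2 times
Concatenation: 'vqaj' + 'vqaj'
Result: vqajvqaj


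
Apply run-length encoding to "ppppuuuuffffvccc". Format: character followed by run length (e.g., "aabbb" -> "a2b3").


Input: 'ppppuuuuffffvccc'
Operation: identify consecutive runs
Runs: 'pppp' -> p4, 'uuuu' -> u4, 'ffff' -> f4, 'v' -> v1, 'ccc' -> c3
Encoded: p4u4f4v1c3


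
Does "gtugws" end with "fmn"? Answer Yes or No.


Input string: 'gtugws'
Suffix to check: 'fmn'
Last 3 characters of input: 'gws'
Match: False
Result: No


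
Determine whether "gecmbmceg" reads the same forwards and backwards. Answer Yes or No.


Input string: 'gecmbmceg'
Reversed: 'gecmbmceg'
Compare pairs: s[0]='g' vs s[8]='g' (match), s[1]='e' vs s[7]='e' (match), s[2]='c' vs s[6]='c' (match), s[3]='m' vs s[5]='m' (match)
Palindrome: Yes


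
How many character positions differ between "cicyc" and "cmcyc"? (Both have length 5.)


String 1: 'cicyc'
String 2: 'cmcyc'
Compare each position: pos 0: 'c'=='c', pos 1: 'i'!='m', pos 2: 'c'=='c', pos 3: 'y'=='y', pos 4: 'c'=='c'
Differing positions: 1
Hamming distance: 1


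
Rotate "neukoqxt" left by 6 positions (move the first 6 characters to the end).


Input: 'neukoqxt', shift = 6
Operation: split at index 6 and swap parts
Front part s[0:6] = 'neukoq'
Back part s[6:] = 'xt'
Rotated = back + front = 'xt' + 'neukoq'
Result: xtneukoq


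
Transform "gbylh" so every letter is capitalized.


Input string: 'gbylh'
Operation: convert each letter to uppercase
Mapping: 'g'->'G', 'b'->'B', 'y'->'Y', 'l'->'L', 'h'->'H'
Result: GBYLH


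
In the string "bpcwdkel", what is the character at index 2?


Input string: 'bpcwdkel'
Operation: get character at index 2
Index mapping: s[0]='b', s[1]='p', s[2]='c'
Result: 'c'


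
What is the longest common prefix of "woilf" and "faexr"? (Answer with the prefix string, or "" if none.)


String 1: 'woilf'
String 2: 'faexr'
Compare position by position:
pos 0: 'w' vs 'f' differ -> stop
Longest common prefix: "" (length 0)


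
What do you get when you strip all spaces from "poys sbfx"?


Input string: 'poys sbfx'
Operation: remove all spaces
Words: 'poys', 'sbfx'
Join without spaces: poyssbfx


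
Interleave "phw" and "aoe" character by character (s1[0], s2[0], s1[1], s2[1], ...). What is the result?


String 1: 'phw'
String 2: 'aoe'
Operation: alternate characters
Pairs: 'p'+'a', 'h'+'o', 'w'+'e'
Result: pahowe
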